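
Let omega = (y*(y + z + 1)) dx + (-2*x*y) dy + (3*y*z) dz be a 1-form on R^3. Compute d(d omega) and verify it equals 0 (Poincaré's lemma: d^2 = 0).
d(d omega) = 0

Step 1: d omega = sum_{i<j} (∂f_j/∂x_i - ∂f_i/∂x_j) dx_i ∧ dx_j:
  coeff of dx ∧ dy: -4*y - z - 1
  coeff of dx ∧ dz: -y
  coeff of dy ∧ dz: 3*z
Step 2: Apply d again to each 2-form coefficient. The only possible 3-form in R^3 is dx ∧ dy ∧ dz, with coefficient
  ∂(coeff of dy∧dz)/∂x - ∂(coeff of dx∧dz)/∂y + ∂(coeff of dx∧dy)/∂z
  = ∂/∂x (3*z) - ∂/∂y (-y) + ∂/∂z (-4*y - z - 1).
Each of these terms simplifies to sums of mixed partials that cancel in pairs. The result is 0 (by equality of mixed partials for smooth functions — Schwarz / Clairaut).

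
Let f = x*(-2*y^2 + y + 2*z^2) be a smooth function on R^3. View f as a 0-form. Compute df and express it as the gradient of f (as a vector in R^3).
df = (-2*y^2 + y + 2*z^2) dx + (x*(1 - 4*y)) dy + (4*x*z) dz; grad f = (-2*y^2 + y + 2*z^2, x*(1 - 4*y), 4*x*z)

For a 0-form f, d f = (∂f/∂x) dx + (∂f/∂y) dy + (∂f/∂z) dz. The components of the vector representation are exactly the entries of grad f in Cartesian coordinates:
  ∂f/∂x = -2*y^2 + y + 2*z^2
  ∂f/∂y = x*(1 - 4*y)
  ∂f/∂z = 4*x*z.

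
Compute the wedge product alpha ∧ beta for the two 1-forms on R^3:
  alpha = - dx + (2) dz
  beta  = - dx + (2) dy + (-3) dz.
alpha ∧ beta = (-2) dx ∧ dy + (5) dx ∧ dz + (-4) dy ∧ dz

Distribute the wedge, using dx_i ∧ dx_j = -dx_j ∧ dx_i and dx_i ∧ dx_i = 0. For each pair (i, j) with i < j, the coefficient of dx_i ∧ dx_j in alpha ∧ beta is (alpha_i * beta_j - alpha_j * beta_i). Collecting: alpha ∧ beta = (-2) dx ∧ dy + (5) dx ∧ dz + (-4) dy ∧ dz.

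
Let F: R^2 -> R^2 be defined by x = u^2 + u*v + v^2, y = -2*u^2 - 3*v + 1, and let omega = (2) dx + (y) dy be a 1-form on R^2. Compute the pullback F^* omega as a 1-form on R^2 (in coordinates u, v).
F^* omega = (8*u^3 + 12*u*v + 2*v) du + (6*u^2 + 2*u + 13*v - 3) dv

Using F^*(f dg) = (f ∘ F) d(g ∘ F), substitute each coordinate x_i by F_i(u, v) in f_i, and replace dx_i by d F_i = (∂F_i/∂u) du + (∂F_i/∂v) dv.
  For the x component: f_1(F) = 2; d F_1 = (2*u + v) du + (u + 2*v) dv
  For the y component: f_2(F) = -2*u^2 - 3*v + 1; d F_2 = (-4*u) du + (-3) dv
Combining and collecting du, dv coefficients:
  coeff of du: 8*u^3 + 12*u*v + 2*v
  coeff of dv: 6*u^2 + 2*u + 13*v - 3
F^* omega = (8*u^3 + 12*u*v + 2*v) du + (6*u^2 + 2*u + 13*v - 3) dv.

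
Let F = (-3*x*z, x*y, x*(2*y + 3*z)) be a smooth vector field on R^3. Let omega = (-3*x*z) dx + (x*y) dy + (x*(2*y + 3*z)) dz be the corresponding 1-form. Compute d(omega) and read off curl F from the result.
d(omega) = (2*x) dy ∧ dz + (-3*x - 2*y - 3*z) dz ∧ dx + (y) dx ∧ dy; curl F = (2*x, -3*x - 2*y - 3*z, y)

d omega = sum_{i<j} (∂f_j/∂x_i - ∂f_i/∂x_j) dx_i ∧ dx_j. Under the identification (dy ∧ dz, dz ∧ dx, dx ∧ dy) ↔ (e_x, e_y, e_z), the coefficients are exactly the components of curl F. Compute:
  ∂R/∂y - ∂Q/∂z = (2*x) - (0) = 2*x
  ∂P/∂z - ∂R/∂x = (-3*x) - (2*y + 3*z) = -3*x - 2*y - 3*z
  ∂Q/∂x - ∂P/∂y = (y) - (0) = y.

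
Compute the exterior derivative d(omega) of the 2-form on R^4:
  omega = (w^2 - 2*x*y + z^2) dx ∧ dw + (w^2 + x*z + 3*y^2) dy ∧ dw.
d(omega) = (2*x + z) dx ∧ dy ∧ dw + (-2*z) dx ∧ dz ∧ dw + (-x) dy ∧ dz ∧ dw

For a 2-form omega = sum_{i<j} g_{ij} dx_i ∧ dx_j, the exterior derivative is
  d(omega) = sum_{i<j} d(g_{ij}) ∧ dx_i ∧ dx_j = sum_{i<j, k} (∂g_{ij}/∂x_k) dx_k ∧ dx_i ∧ dx_j.
Expand each term, using dx_k ∧ dx_i ∧ dx_j = sgn(permutation) dx_{(a)} ∧ dx_{(b)} ∧ dx_{(c)} with (a < b < c) sorted:
  d(w^2 - 2*x*y + z^2) includes (∂/∂y)(w^2 - 2*x*y + z^2) dy = (-2*x) dy, which multiplied by dx ∧ dw gives (2*x) dx ∧ dy ∧ dw
  d(w^2 - 2*x*y + z^2) includes (∂/∂z)(w^2 - 2*x*y + z^2) dz = (2*z) dz, which multiplied by dx ∧ dw gives (-2*z) dx ∧ dz ∧ dw
  d(w^2 + x*z + 3*y^2) includes (∂/∂x)(w^2 + x*z + 3*y^2) dx = (z) dx, which multiplied by dy ∧ dw gives (z) dx ∧ dy ∧ dw
  d(w^2 + x*z + 3*y^2) includes (∂/∂z)(w^2 + x*z + 3*y^2) dz = (x) dz, which multiplied by dy ∧ dw gives (-x) dy ∧ dz ∧ dw
Collecting like 3-forms: d(omega) = (2*x + z) dx ∧ dy ∧ dw + (-2*z) dx ∧ dz ∧ dw + (-x) dy ∧ dz ∧ dw.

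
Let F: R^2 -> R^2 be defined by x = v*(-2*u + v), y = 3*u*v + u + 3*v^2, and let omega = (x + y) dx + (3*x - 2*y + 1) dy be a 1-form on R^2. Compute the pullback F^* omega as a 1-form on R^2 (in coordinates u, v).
F^* omega = (-38*u*v^2 - 20*u*v - 2*u - 17*v^3 - 3*v^2 + 3*v + 1) du + (-38*u^2*v - 8*u^2 - 87*u*v^2 - 10*u*v + 3*u - 10*v^3 + 6*v) dv

Using F^*(f dg) = (f ∘ F) d(g ∘ F), substitute each coordinate x_i by F_i(u, v) in f_i, and replace dx_i by d F_i = (∂F_i/∂u) du + (∂F_i/∂v) dv.
  For the x component: f_1(F) = u*v + u + 4*v^2; d F_1 = (-2*v) du + (-2*u + 2*v) dv
  For the y component: f_2(F) = -12*u*v - 2*u - 3*v^2 + 1; d F_2 = (3*v + 1) du + (3*u + 6*v) dv
Combining and collecting du, dv coefficients:
  coeff of du: -38*u*v^2 - 20*u*v - 2*u - 17*v^3 - 3*v^2 + 3*v + 1
  coeff of dv: -38*u^2*v - 8*u^2 - 87*u*v^2 - 10*u*v + 3*u - 10*v^3 + 6*v
F^* omega = (-38*u*v^2 - 20*u*v - 2*u - 17*v^3 - 3*v^2 + 3*v + 1) du + (-38*u^2*v - 8*u^2 - 87*u*v^2 - 10*u*v + 3*u - 10*v^3 + 6*v) dv.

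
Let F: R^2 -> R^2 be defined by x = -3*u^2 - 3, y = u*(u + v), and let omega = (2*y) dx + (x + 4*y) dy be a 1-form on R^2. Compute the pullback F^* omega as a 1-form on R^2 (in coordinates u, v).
F^* omega = (-10*u^3 - 3*u^2*v + 4*u*v^2 - 6*u - 3*v) du + (u*(u^2 + 4*u*v - 3)) dv

Using F^*(f dg) = (f ∘ F) d(g ∘ F), substitute each coordinate x_i by F_i(u, v) in f_i, and replace dx_i by d F_i = (∂F_i/∂u) du + (∂F_i/∂v) dv.
  For the x component: f_1(F) = 2*u*(u + v); d F_1 = (-6*u) du + (0) dv
  For the y component: f_2(F) = u^2 + 4*u*v - 3; d F_2 = (2*u + v) du + (u) dv
Combining and collecting du, dv coefficients:
  coeff of du: -10*u^3 - 3*u^2*v + 4*u*v^2 - 6*u - 3*v
  coeff of dv: u*(u^2 + 4*u*v - 3)
F^* omega = (-10*u^3 - 3*u^2*v + 4*u*v^2 - 6*u - 3*v) du + (u*(u^2 + 4*u*v - 3)) dv.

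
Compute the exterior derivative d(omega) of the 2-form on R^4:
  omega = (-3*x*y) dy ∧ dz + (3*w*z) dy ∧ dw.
d(omega) = (-3*y) dx ∧ dy ∧ dz + (-3*w) dy ∧ dz ∧ dw

For a 2-form omega = sum_{i<j} g_{ij} dx_i ∧ dx_j, the exterior derivative is
  d(omega) = sum_{i<j} d(g_{ij}) ∧ dx_i ∧ dx_j = sum_{i<j, k} (∂g_{ij}/∂x_k) dx_k ∧ dx_i ∧ dx_j.
Expand each term, using dx_k ∧ dx_i ∧ dx_j = sgn(permutation) dx_{(a)} ∧ dx_{(b)} ∧ dx_{(c)} with (a < b < c) sorted:
  d(-3*x*y) includes (∂/∂x)(-3*x*y) dx = (-3*y) dx, which multiplied by dy ∧ dz gives (-3*y) dx ∧ dy ∧ dz
  d(3*w*z) includes (∂/∂z)(3*w*z) dz = (3*w) dz, which multiplied by dy ∧ dw gives (-3*w) dy ∧ dz ∧ dw
Collecting like 3-forms: d(omega) = (-3*y) dx ∧ dy ∧ dz + (-3*w) dy ∧ dz ∧ dw.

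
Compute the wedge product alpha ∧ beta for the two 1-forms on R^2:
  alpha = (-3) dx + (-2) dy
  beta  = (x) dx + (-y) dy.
alpha ∧ beta = (2*x + 3*y) dx ∧ dy

Distribute the wedge, using dx_i ∧ dx_j = -dx_j ∧ dx_i and dx_i ∧ dx_i = 0. For each pair (i, j) with i < j, the coefficient of dx_i ∧ dx_j in alpha ∧ beta is (alpha_i * beta_j - alpha_j * beta_i). Collecting: alpha ∧ beta = (2*x + 3*y) dx ∧ dy.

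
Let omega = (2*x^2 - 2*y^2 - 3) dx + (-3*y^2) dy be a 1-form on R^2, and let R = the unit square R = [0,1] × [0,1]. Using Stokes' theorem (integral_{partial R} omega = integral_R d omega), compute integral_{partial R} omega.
integral_(partial R) omega = 2

Stokes: integral_partial_R omega = integral_R d omega with d omega = (∂Q/∂x - ∂P/∂y) dx ∧ dy.
  ∂Q/∂x = 0
  ∂P/∂y = -4*y
  integrand = ∂Q/∂x - ∂P/∂y = 4*y.
Integrating over R: integral_0^1 integral_0^1 (4*y) dx dy = 2.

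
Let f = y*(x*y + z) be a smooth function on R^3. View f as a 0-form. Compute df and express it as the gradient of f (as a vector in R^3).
df = (y^2) dx + (2*x*y + z) dy + (y) dz; grad f = (y^2, 2*x*y + z, y)

For a 0-form f, d f = (∂f/∂x) dx + (∂f/∂y) dy + (∂f/∂z) dz. The components of the vector representation are exactly the entries of grad f in Cartesian coordinates:
  ∂f/∂x = y^2
  ∂f/∂y = 2*x*y + z
  ∂f/∂z = y.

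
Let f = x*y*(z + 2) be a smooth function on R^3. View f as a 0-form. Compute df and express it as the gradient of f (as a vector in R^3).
df = (y*(z + 2)) dx + (x*(z + 2)) dy + (x*y) dz; grad f = (y*(z + 2), x*(z + 2), x*y)

For a 0-form f, d f = (∂f/∂x) dx + (∂f/∂y) dy + (∂f/∂z) dz. The components of the vector representation are exactly the entries of grad f in Cartesian coordinates:
  ∂f/∂x = y*(z + 2)
  ∂f/∂y = x*(z + 2)
  ∂f/∂z = x*y.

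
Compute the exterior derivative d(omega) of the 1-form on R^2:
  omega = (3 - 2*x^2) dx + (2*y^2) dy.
d(omega) = 0

For a 1-form omega = sum_i f_i dx_i, the exterior derivative is
  d(omega) = sum_{i < j} (∂f_j/∂x_i - ∂f_i/∂x_j) dx_i ∧ dx_j.

Assembling: d(omega) = 0.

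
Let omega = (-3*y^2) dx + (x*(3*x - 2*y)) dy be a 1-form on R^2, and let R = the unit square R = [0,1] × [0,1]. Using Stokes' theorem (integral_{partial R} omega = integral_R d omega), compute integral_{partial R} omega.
integral_(partial R) omega = 5

Stokes: integral_partial_R omega = integral_R d omega with d omega = (∂Q/∂x - ∂P/∂y) dx ∧ dy.
  ∂Q/∂x = 6*x - 2*y
  ∂P/∂y = -6*y
  integrand = ∂Q/∂x - ∂P/∂y = 6*x + 4*y.
Integrating over R: integral_0^1 integral_0^1 (6*x + 4*y) dx dy = 5.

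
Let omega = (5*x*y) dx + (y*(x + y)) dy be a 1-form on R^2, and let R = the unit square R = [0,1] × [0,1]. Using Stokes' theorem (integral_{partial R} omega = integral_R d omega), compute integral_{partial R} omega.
integral_(partial R) omega = -2

Stokes: integral_partial_R omega = integral_R d omega with d omega = (∂Q/∂x - ∂P/∂y) dx ∧ dy.
  ∂Q/∂x = y
  ∂P/∂y = 5*x
  integrand = ∂Q/∂x - ∂P/∂y = -5*x + y.
Integrating over R: integral_0^1 integral_0^1 (-5*x + y) dx dy = -2.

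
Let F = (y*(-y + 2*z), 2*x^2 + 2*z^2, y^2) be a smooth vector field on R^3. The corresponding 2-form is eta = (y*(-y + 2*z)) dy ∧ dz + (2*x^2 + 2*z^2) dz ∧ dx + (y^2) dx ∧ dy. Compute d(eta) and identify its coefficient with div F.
d(eta) = (0) dx ∧ dy ∧ dz; div F = 0

For a 2-form in R^3 of the form above, applying d gives a 3-form with coefficient ∂P/∂x + ∂Q/∂y + ∂R/∂z:
  ∂P/∂x = 0
  ∂Q/∂y = 0
  ∂R/∂z = 0
Sum = 0, which is exactly div F.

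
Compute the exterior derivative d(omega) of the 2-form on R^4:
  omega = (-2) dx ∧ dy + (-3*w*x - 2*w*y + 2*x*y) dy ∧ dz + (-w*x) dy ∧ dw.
d(omega) = (-3*w + 2*y) dx ∧ dy ∧ dz + (-3*x - 2*y) dy ∧ dz ∧ dw + (-w) dx ∧ dy ∧ dw

For a 2-form omega = sum_{i<j} g_{ij} dx_i ∧ dx_j, the exterior derivative is
  d(omega) = sum_{i<j} d(g_{ij}) ∧ dx_i ∧ dx_j = sum_{i<j, k} (∂g_{ij}/∂x_k) dx_k ∧ dx_i ∧ dx_j.
Expand each term, using dx_k ∧ dx_i ∧ dx_j = sgn(permutation) dx_{(a)} ∧ dx_{(b)} ∧ dx_{(c)} with (a < b < c) sorted:
  d(-3*w*x - 2*w*y + 2*x*y) includes (∂/∂x)(-3*w*x - 2*w*y + 2*x*y) dx = (-3*w + 2*y) dx, which multiplied by dy ∧ dz gives (-3*w + 2*y) dx ∧ dy ∧ dz
  d(-3*w*x - 2*w*y + 2*x*y) includes (∂/∂w)(-3*w*x - 2*w*y + 2*x*y) dw = (-3*x - 2*y) dw, which multiplied by dy ∧ dz gives (-3*x - 2*y) dy ∧ dz ∧ dw
  d(-w*x) includes (∂/∂x)(-w*x) dx = (-w) dx, which multiplied by dy ∧ dw gives (-w) dx ∧ dy ∧ dw
Collecting like 3-forms: d(omega) = (-3*w + 2*y) dx ∧ dy ∧ dz + (-3*x - 2*y) dy ∧ dz ∧ dw + (-w) dx ∧ dy ∧ dw.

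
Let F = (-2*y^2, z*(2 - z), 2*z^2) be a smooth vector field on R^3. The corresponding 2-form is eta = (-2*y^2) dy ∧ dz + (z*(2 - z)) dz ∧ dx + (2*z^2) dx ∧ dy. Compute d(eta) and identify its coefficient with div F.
d(eta) = (4*z) dx ∧ dy ∧ dz; div F = 4*z

For a 2-form in R^3 of the form above, applying d gives a 3-form with coefficient ∂P/∂x + ∂Q/∂y + ∂R/∂z:
  ∂P/∂x = 0
  ∂Q/∂y = 0
  ∂R/∂z = 4*z
Sum = 4*z, which is exactly div F.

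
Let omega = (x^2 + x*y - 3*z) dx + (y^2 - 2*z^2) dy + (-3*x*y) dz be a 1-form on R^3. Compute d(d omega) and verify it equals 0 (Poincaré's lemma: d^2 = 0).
d(d omega) = 0

Step 1: d omega = sum_{i<j} (∂f_j/∂x_i - ∂f_i/∂x_j) dx_i ∧ dx_j:
  coeff of dx ∧ dy: -x
  coeff of dx ∧ dz: 3 - 3*y
  coeff of dy ∧ dz: -3*x + 4*z
Step 2: Apply d again to each 2-form coefficient. The only possible 3-form in R^3 is dx ∧ dy ∧ dz, with coefficient
  ∂(coeff of dy∧dz)/∂x - ∂(coeff of dx∧dz)/∂y + ∂(coeff of dx∧dy)/∂z
  = ∂/∂x (-3*x + 4*z) - ∂/∂y (3 - 3*y) + ∂/∂z (-x).
Each of these terms simplifies to sums of mixed partials that cancel in pairs. The result is 0 (by equality of mixed partials for smooth functions — Schwarz / Clairaut).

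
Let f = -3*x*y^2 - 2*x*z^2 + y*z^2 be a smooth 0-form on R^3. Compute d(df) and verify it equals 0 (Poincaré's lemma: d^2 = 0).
d(df) = 0

Step 1: df = sum_i (∂f/∂x_i) dx_i = (-3*y^2 - 2*z^2) dx + (-6*x*y + z^2) dy + (2*z*(-2*x + y)) dz.
Step 2: Apply d again. Using the 1-form formula, the coefficient of dx ∧ dy in d(df) is ∂^2 f/∂x ∂y - ∂^2 f/∂y ∂x = (-6*y) - (-6*y) = 0 (equality of mixed partials for smooth f).
Similarly for dx ∧ dz and dy ∧ dz — all coefficients vanish. So d(df) = 0.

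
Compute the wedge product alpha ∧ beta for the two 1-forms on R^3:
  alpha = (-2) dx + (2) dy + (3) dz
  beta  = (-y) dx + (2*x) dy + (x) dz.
alpha ∧ beta = (-4*x + 2*y) dx ∧ dy + (-2*x + 3*y) dx ∧ dz + (-4*x) dy ∧ dz

Distribute the wedge, using dx_i ∧ dx_j = -dx_j ∧ dx_i and dx_i ∧ dx_i = 0. For each pair (i, j) with i < j, the coefficient of dx_i ∧ dx_j in alpha ∧ beta is (alpha_i * beta_j - alpha_j * beta_i). Collecting: alpha ∧ beta = (-4*x + 2*y) dx ∧ dy + (-2*x + 3*y) dx ∧ dz + (-4*x) dy ∧ dz.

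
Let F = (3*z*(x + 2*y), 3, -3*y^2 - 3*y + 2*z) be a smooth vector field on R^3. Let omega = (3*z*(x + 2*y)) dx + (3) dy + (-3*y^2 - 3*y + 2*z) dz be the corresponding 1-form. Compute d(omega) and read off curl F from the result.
d(omega) = (-6*y - 3) dy ∧ dz + (3*x + 6*y) dz ∧ dx + (-6*z) dx ∧ dy; curl F = (-6*y - 3, 3*x + 6*y, -6*z)

d omega = sum_{i<j} (∂f_j/∂x_i - ∂f_i/∂x_j) dx_i ∧ dx_j. Under the identification (dy ∧ dz, dz ∧ dx, dx ∧ dy) ↔ (e_x, e_y, e_z), the coefficients are exactly the components of curl F. Compute:
  ∂R/∂y - ∂Q/∂z = (-6*y - 3) - (0) = -6*y - 3
  ∂P/∂z - ∂R/∂x = (3*x + 6*y) - (0) = 3*x + 6*y
  ∂Q/∂x - ∂P/∂y = (0) - (6*z) = -6*z.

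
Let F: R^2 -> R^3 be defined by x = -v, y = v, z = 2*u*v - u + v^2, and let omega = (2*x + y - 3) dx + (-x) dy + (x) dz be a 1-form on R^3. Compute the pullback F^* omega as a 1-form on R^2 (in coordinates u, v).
F^* omega = (v*(1 - 2*v)) du + (-2*u*v - 2*v^2 + 2*v + 3) dv

Using F^*(f dg) = (f ∘ F) d(g ∘ F), substitute each coordinate x_i by F_i(u, v) in f_i, and replace dx_i by d F_i = (∂F_i/∂u) du + (∂F_i/∂v) dv.
  For the x component: f_1(F) = -v - 3; d F_1 = (0) du + (-1) dv
  For the y component: f_2(F) = v; d F_2 = (0) du + (1) dv
  For the z component: f_3(F) = -v; d F_3 = (2*v - 1) du + (2*u + 2*v) dv
Combining and collecting du, dv coefficients:
  coeff of du: v*(1 - 2*v)
  coeff of dv: -2*u*v - 2*v^2 + 2*v + 3
F^* omega = (v*(1 - 2*v)) du + (-2*u*v - 2*v^2 + 2*v + 3) dv.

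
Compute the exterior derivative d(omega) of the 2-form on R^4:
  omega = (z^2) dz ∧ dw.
d(omega) = 0

For a 2-form omega = sum_{i<j} g_{ij} dx_i ∧ dx_j, the exterior derivative is
  d(omega) = sum_{i<j} d(g_{ij}) ∧ dx_i ∧ dx_j = sum_{i<j, k} (∂g_{ij}/∂x_k) dx_k ∧ dx_i ∧ dx_j.
Expand each term, using dx_k ∧ dx_i ∧ dx_j = sgn(permutation) dx_{(a)} ∧ dx_{(b)} ∧ dx_{(c)} with (a < b < c) sorted:

Collecting like 3-forms: d(omega) = 0.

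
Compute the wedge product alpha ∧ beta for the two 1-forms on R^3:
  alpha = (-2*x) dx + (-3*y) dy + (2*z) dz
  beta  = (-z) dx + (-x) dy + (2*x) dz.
alpha ∧ beta = (2*x^2 - 3*y*z) dx ∧ dy + (-4*x^2 + 2*z^2) dx ∧ dz + (2*x*(-3*y + z)) dy ∧ dz

Distribute the wedge, using dx_i ∧ dx_j = -dx_j ∧ dx_i and dx_i ∧ dx_i = 0. For each pair (i, j) with i < j, the coefficient of dx_i ∧ dx_j in alpha ∧ beta is (alpha_i * beta_j - alpha_j * beta_i). Collecting: alpha ∧ beta = (2*x^2 - 3*y*z) dx ∧ dy + (-4*x^2 + 2*z^2) dx ∧ dz + (2*x*(-3*y + z)) dy ∧ dz.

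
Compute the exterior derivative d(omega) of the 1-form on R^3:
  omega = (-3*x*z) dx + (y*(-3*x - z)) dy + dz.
d(omega) = (-3*y) dx ∧ dy + (3*x) dx ∧ dz + (y) dy ∧ dz

For a 1-form omega = sum_i f_i dx_i, the exterior derivative is
  d(omega) = sum_{i < j} (∂f_j/∂x_i - ∂f_i/∂x_j) dx_i ∧ dx_j.
  coefficient of dx ∧ dy: ∂f_2/∂x - ∂f_1/∂y = ∂(y*(-3*x - z))/∂x - ∂(-3*x*z)/∂y = -3*y
  coefficient of dx ∧ dz: ∂f_3/∂x - ∂f_1/∂z = ∂(1)/∂x - ∂(-3*x*z)/∂z = 3*x
  coefficient of dy ∧ dz: ∂f_3/∂y - ∂f_2/∂z = ∂(1)/∂y - ∂(y*(-3*x - z))/∂z = y
Assembling: d(omega) = (-3*y) dx ∧ dy + (3*x) dx ∧ dz + (y) dy ∧ dz.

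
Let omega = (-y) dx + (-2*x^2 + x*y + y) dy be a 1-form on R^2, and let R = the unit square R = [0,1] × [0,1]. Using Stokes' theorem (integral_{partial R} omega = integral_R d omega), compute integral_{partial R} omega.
integral_(partial R) omega = -1/2

Stokes: integral_partial_R omega = integral_R d omega with d omega = (∂Q/∂x - ∂P/∂y) dx ∧ dy.
  ∂Q/∂x = -4*x + y
  ∂P/∂y = -1
  integrand = ∂Q/∂x - ∂P/∂y = -4*x + y + 1.
Integrating over R: integral_0^1 integral_0^1 (-4*x + y + 1) dx dy = -1/2.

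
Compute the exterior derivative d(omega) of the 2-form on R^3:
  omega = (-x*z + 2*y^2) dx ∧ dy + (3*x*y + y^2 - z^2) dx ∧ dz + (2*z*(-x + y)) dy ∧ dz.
d(omega) = (-4*x - 2*y - 2*z) dx ∧ dy ∧ dz

For a 2-form omega = sum_{i<j} g_{ij} dx_i ∧ dx_j, the exterior derivative is
  d(omega) = sum_{i<j} d(g_{ij}) ∧ dx_i ∧ dx_j = sum_{i<j, k} (∂g_{ij}/∂x_k) dx_k ∧ dx_i ∧ dx_j.
Expand each term, using dx_k ∧ dx_i ∧ dx_j = sgn(permutation) dx_{(a)} ∧ dx_{(b)} ∧ dx_{(c)} with (a < b < c) sorted:
  d(-x*z + 2*y^2) includes (∂/∂z)(-x*z + 2*y^2) dz = (-x) dz, which multiplied by dx ∧ dy gives (-x) dx ∧ dy ∧ dz
  d(3*x*y + y^2 - z^2) includes (∂/∂y)(3*x*y + y^2 - z^2) dy = (3*x + 2*y) dy, which multiplied by dx ∧ dz gives (-3*x - 2*y) dx ∧ dy ∧ dz
  d(2*z*(-x + y)) includes (∂/∂x)(2*z*(-x + y)) dx = (-2*z) dx, which multiplied by dy ∧ dz gives (-2*z) dx ∧ dy ∧ dz
Collecting like 3-forms: d(omega) = (-4*x - 2*y - 2*z) dx ∧ dy ∧ dz.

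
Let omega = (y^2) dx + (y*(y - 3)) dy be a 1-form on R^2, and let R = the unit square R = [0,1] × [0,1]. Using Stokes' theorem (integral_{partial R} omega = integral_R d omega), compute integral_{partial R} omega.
integral_(partial R) omega = -1

Stokes: integral_partial_R omega = integral_R d omega with d omega = (∂Q/∂x - ∂P/∂y) dx ∧ dy.
  ∂Q/∂x = 0
  ∂P/∂y = 2*y
  integrand = ∂Q/∂x - ∂P/∂y = -2*y.
Integrating over R: integral_0^1 integral_0^1 (-2*y) dx dy = -1.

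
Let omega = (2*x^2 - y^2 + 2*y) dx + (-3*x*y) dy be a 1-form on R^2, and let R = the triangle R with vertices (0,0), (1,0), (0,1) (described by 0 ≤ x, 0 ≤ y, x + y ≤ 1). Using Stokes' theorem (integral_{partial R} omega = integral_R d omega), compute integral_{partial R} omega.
integral_(partial R) omega = -7/6

Stokes: integral_partial_R omega = integral_R d omega with d omega = (∂Q/∂x - ∂P/∂y) dx ∧ dy.
  ∂Q/∂x = -3*y
  ∂P/∂y = 2 - 2*y
  integrand = ∂Q/∂x - ∂P/∂y = -y - 2.
Integrating over R: integral_0^1 integral_0^{1-x} (-y - 2) dy dx = -7/6.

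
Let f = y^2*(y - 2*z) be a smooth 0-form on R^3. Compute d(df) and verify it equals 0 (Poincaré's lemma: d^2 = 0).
d(df) = 0

Step 1: df = sum_i (∂f/∂x_i) dx_i = (0) dx + (y*(3*y - 4*z)) dy + (-2*y^2) dz.
Step 2: Apply d again. Using the 1-form formula, the coefficient of dx ∧ dy in d(df) is ∂^2 f/∂x ∂y - ∂^2 f/∂y ∂x = (0) - (0) = 0 (equality of mixed partials for smooth f).
Similarly for dx ∧ dz and dy ∧ dz — all coefficients vanish. So d(df) = 0.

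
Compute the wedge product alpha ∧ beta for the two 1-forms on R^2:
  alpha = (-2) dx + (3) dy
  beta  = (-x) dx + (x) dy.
alpha ∧ beta = (x) dx ∧ dy

Distribute the wedge, using dx_i ∧ dx_j = -dx_j ∧ dx_i and dx_i ∧ dx_i = 0. For each pair (i, j) with i < j, the coefficient of dx_i ∧ dx_j in alpha ∧ beta is (alpha_i * beta_j - alpha_j * beta_i). Collecting: alpha ∧ beta = (x) dx ∧ dy.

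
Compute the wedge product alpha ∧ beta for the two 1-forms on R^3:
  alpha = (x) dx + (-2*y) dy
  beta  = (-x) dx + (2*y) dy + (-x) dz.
alpha ∧ beta = (-x^2) dx ∧ dz + (2*x*y) dy ∧ dz

Distribute the wedge, using dx_i ∧ dx_j = -dx_j ∧ dx_i and dx_i ∧ dx_i = 0. For each pair (i, j) with i < j, the coefficient of dx_i ∧ dx_j in alpha ∧ beta is (alpha_i * beta_j - alpha_j * beta_i). Collecting: alpha ∧ beta = (-x^2) dx ∧ dz + (2*x*y) dy ∧ dz.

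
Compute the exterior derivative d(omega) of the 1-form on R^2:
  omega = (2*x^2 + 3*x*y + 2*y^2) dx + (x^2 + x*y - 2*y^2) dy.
d(omega) = (-x - 3*y) dx ∧ dy

For a 1-form omega = sum_i f_i dx_i, the exterior derivative is
  d(omega) = sum_{i < j} (∂f_j/∂x_i - ∂f_i/∂x_j) dx_i ∧ dx_j.
  coefficient of dx ∧ dy: ∂f_2/∂x - ∂f_1/∂y = ∂(x^2 + x*y - 2*y^2)/∂x - ∂(2*x^2 + 3*x*y + 2*y^2)/∂y = -x - 3*y
Assembling: d(omega) = (-x - 3*y) dx ∧ dy.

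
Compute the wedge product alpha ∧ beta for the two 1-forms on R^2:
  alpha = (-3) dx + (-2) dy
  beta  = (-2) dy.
alpha ∧ beta = (6) dx ∧ dy

Distribute the wedge, using dx_i ∧ dx_j = -dx_j ∧ dx_i and dx_i ∧ dx_i = 0. For each pair (i, j) with i < j, the coefficient of dx_i ∧ dx_j in alpha ∧ beta is (alpha_i * beta_j - alpha_j * beta_i). Collecting: alpha ∧ beta = (6) dx ∧ dy.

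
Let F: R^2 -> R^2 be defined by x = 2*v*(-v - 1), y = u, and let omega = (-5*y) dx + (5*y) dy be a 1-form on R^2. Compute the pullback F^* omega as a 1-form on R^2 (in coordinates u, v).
F^* omega = (5*u) du + (10*u*(2*v + 1)) dv

Using F^*(f dg) = (f ∘ F) d(g ∘ F), substitute each coordinate x_i by F_i(u, v) in f_i, and replace dx_i by d F_i = (∂F_i/∂u) du + (∂F_i/∂v) dv.
  For the x component: f_1(F) = -5*u; d F_1 = (0) du + (-4*v - 2) dv
  For the y component: f_2(F) = 5*u; d F_2 = (1) du + (0) dv
Combining and collecting du, dv coefficients:
  coeff of du: 5*u
  coeff of dv: 10*u*(2*v + 1)
F^* omega = (5*u) du + (10*u*(2*v + 1)) dv.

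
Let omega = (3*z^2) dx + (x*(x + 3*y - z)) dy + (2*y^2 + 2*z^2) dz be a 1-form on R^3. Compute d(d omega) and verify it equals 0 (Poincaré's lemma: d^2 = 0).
d(d omega) = 0

Step 1: d omega = sum_{i<j} (∂f_j/∂x_i - ∂f_i/∂x_j) dx_i ∧ dx_j:
  coeff of dx ∧ dy: 2*x + 3*y - z
  coeff of dx ∧ dz: -6*z
  coeff of dy ∧ dz: x + 4*y
Step 2: Apply d again to each 2-form coefficient. The only possible 3-form in R^3 is dx ∧ dy ∧ dz, with coefficient
  ∂(coeff of dy∧dz)/∂x - ∂(coeff of dx∧dz)/∂y + ∂(coeff of dx∧dy)/∂z
  = ∂/∂x (x + 4*y) - ∂/∂y (-6*z) + ∂/∂z (2*x + 3*y - z).
Each of these terms simplifies to sums of mixed partials that cancel in pairs. The result is 0 (by equality of mixed partials for smooth functions — Schwarz / Clairaut).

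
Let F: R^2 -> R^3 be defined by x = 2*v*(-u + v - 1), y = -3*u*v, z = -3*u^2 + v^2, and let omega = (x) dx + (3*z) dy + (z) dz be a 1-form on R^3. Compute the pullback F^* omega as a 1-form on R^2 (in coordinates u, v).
F^* omega = (18*u^3 + 27*u^2*v - 2*u*v^2 - 13*v^3 + 4*v^2) du + (27*u^3 - 2*u^2*v - 21*u*v^2 + 8*u*v + 10*v^3 - 12*v^2 + 4*v) dv

Using F^*(f dg) = (f ∘ F) d(g ∘ F), substitute each coordinate x_i by F_i(u, v) in f_i, and replace dx_i by d F_i = (∂F_i/∂u) du + (∂F_i/∂v) dv.
  For the x component: f_1(F) = 2*v*(-u + v - 1); d F_1 = (-2*v) du + (-2*u + 4*v - 2) dv
  For the y component: f_2(F) = -9*u^2 + 3*v^2; d F_2 = (-3*v) du + (-3*u) dv
  For the z component: f_3(F) = -3*u^2 + v^2; d F_3 = (-6*u) du + (2*v) dv
Combining and collecting du, dv coefficients:
  coeff of du: 18*u^3 + 27*u^2*v - 2*u*v^2 - 13*v^3 + 4*v^2
  coeff of dv: 27*u^3 - 2*u^2*v - 21*u*v^2 + 8*u*v + 10*v^3 - 12*v^2 + 4*v
F^* omega = (18*u^3 + 27*u^2*v - 2*u*v^2 - 13*v^3 + 4*v^2) du + (27*u^3 - 2*u^2*v - 21*u*v^2 + 8*u*v + 10*v^3 - 12*v^2 + 4*v) dv.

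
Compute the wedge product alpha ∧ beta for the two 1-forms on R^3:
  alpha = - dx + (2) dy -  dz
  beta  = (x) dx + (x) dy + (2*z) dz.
alpha ∧ beta = (-3*x) dx ∧ dy + (x - 2*z) dx ∧ dz + (x + 4*z) dy ∧ dz

Distribute the wedge, using dx_i ∧ dx_j = -dx_j ∧ dx_i and dx_i ∧ dx_i = 0. For each pair (i, j) with i < j, the coefficient of dx_i ∧ dx_j in alpha ∧ beta is (alpha_i * beta_j - alpha_j * beta_i). Collecting: alpha ∧ beta = (-3*x) dx ∧ dy + (x - 2*z) dx ∧ dz + (x + 4*z) dy ∧ dz.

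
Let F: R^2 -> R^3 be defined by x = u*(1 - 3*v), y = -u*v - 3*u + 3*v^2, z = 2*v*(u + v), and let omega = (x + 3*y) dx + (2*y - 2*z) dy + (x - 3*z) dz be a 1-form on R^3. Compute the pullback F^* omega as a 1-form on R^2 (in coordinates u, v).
F^* omega = (6*u*v^2 + 44*u*v + 10*u - 41*v^3 + 3*v^2) du + (6*u^2*v + 32*u^2 - 113*u*v^2 - 32*u*v - 12*v^3) dv

Using F^*(f dg) = (f ∘ F) d(g ∘ F), substitute each coordinate x_i by F_i(u, v) in f_i, and replace dx_i by d F_i = (∂F_i/∂u) du + (∂F_i/∂v) dv.
  For the x component: f_1(F) = -6*u*v - 8*u + 9*v^2; d F_1 = (1 - 3*v) du + (-3*u) dv
  For the y component: f_2(F) = -6*u*v - 6*u + 2*v^2; d F_2 = (-v - 3) du + (-u + 6*v) dv
  For the z component: f_3(F) = -9*u*v + u - 6*v^2; d F_3 = (2*v) du + (2*u + 4*v) dv
Combining and collecting du, dv coefficients:
  coeff of du: 6*u*v^2 + 44*u*v + 10*u - 41*v^3 + 3*v^2
  coeff of dv: 6*u^2*v + 32*u^2 - 113*u*v^2 - 32*u*v - 12*v^3
F^* omega = (6*u*v^2 + 44*u*v + 10*u - 41*v^3 + 3*v^2) du + (6*u^2*v + 32*u^2 - 113*u*v^2 - 32*u*v - 12*v^3) dv.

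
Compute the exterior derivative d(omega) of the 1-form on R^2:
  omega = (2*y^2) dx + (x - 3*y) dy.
d(omega) = (1 - 4*y) dx ∧ dy

For a 1-form omega = sum_i f_i dx_i, the exterior derivative is
  d(omega) = sum_{i < j} (∂f_j/∂x_i - ∂f_i/∂x_j) dx_i ∧ dx_j.
  coefficient of dx ∧ dy: ∂f_2/∂x - ∂f_1/∂y = ∂(x - 3*y)/∂x - ∂(2*y^2)/∂y = 1 - 4*y
Assembling: d(omega) = (1 - 4*y) dx ∧ dy.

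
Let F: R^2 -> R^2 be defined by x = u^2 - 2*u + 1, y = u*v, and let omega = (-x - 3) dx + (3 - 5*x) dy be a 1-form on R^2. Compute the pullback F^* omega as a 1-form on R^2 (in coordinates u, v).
F^* omega = (-2*u^3 - 5*u^2*v + 6*u^2 + 10*u*v - 12*u - 2*v + 8) du + (u*(-5*u^2 + 10*u - 2)) dv

Using F^*(f dg) = (f ∘ F) d(g ∘ F), substitute each coordinate x_i by F_i(u, v) in f_i, and replace dx_i by d F_i = (∂F_i/∂u) du + (∂F_i/∂v) dv.
  For the x component: f_1(F) = -u^2 + 2*u - 4; d F_1 = (2*u - 2) du + (0) dv
  For the y component: f_2(F) = -5*u^2 + 10*u - 2; d F_2 = (v) du + (u) dv
Combining and collecting du, dv coefficients:
  coeff of du: -2*u^3 - 5*u^2*v + 6*u^2 + 10*u*v - 12*u - 2*v + 8
  coeff of dv: u*(-5*u^2 + 10*u - 2)
F^* omega = (-2*u^3 - 5*u^2*v + 6*u^2 + 10*u*v - 12*u - 2*v + 8) du + (u*(-5*u^2 + 10*u - 2)) dv.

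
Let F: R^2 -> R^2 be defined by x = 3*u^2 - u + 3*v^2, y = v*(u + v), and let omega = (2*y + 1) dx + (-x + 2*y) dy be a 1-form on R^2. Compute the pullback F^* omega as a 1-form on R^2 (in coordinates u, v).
F^* omega = (9*u^2*v + 14*u*v^2 - u*v + 6*u - v^3 - 2*v^2 - 1) du + (-3*u^3 - 4*u^2*v + u^2 + 15*u*v^2 + 2*u*v + 10*v^3 + 6*v) dv

Using F^*(f dg) = (f ∘ F) d(g ∘ F), substitute each coordinate x_i by F_i(u, v) in f_i, and replace dx_i by d F_i = (∂F_i/∂u) du + (∂F_i/∂v) dv.
  For the x component: f_1(F) = 2*u*v + 2*v^2 + 1; d F_1 = (6*u - 1) du + (6*v) dv
  For the y component: f_2(F) = -3*u^2 + 2*u*v + u - v^2; d F_2 = (v) du + (u + 2*v) dv
Combining and collecting du, dv coefficients:
  coeff of du: 9*u^2*v + 14*u*v^2 - u*v + 6*u - v^3 - 2*v^2 - 1
  coeff of dv: -3*u^3 - 4*u^2*v + u^2 + 15*u*v^2 + 2*u*v + 10*v^3 + 6*v
F^* omega = (9*u^2*v + 14*u*v^2 - u*v + 6*u - v^3 - 2*v^2 - 1) du + (-3*u^3 - 4*u^2*v + u^2 + 15*u*v^2 + 2*u*v + 10*v^3 + 6*v) dv.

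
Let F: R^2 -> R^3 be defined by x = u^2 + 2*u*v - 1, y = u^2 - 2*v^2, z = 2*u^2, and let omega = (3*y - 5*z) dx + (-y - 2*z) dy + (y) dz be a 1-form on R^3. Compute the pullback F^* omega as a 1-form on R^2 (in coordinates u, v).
F^* omega = (-20*u^3 - 14*u^2*v - 16*u*v^2 - 12*v^3) du + (-14*u^3 + 20*u^2*v - 12*u*v^2 - 8*v^3) dv

Using F^*(f dg) = (f ∘ F) d(g ∘ F), substitute each coordinate x_i by F_i(u, v) in f_i, and replace dx_i by d F_i = (∂F_i/∂u) du + (∂F_i/∂v) dv.
  For the x component: f_1(F) = -7*u^2 - 6*v^2; d F_1 = (2*u + 2*v) du + (2*u) dv
  For the y component: f_2(F) = -5*u^2 + 2*v^2; d F_2 = (2*u) du + (-4*v) dv
  For the z component: f_3(F) = u^2 - 2*v^2; d F_3 = (4*u) du + (0) dv
Combining and collecting du, dv coefficients:
  coeff of du: -20*u^3 - 14*u^2*v - 16*u*v^2 - 12*v^3
  coeff of dv: -14*u^3 + 20*u^2*v - 12*u*v^2 - 8*v^3
F^* omega = (-20*u^3 - 14*u^2*v - 16*u*v^2 - 12*v^3) du + (-14*u^3 + 20*u^2*v - 12*u*v^2 - 8*v^3) dv.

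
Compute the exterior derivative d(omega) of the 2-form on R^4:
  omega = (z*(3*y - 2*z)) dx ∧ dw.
d(omega) = (-3*z) dx ∧ dy ∧ dw + (-3*y + 4*z) dx ∧ dz ∧ dw

For a 2-form omega = sum_{i<j} g_{ij} dx_i ∧ dx_j, the exterior derivative is
  d(omega) = sum_{i<j} d(g_{ij}) ∧ dx_i ∧ dx_j = sum_{i<j, k} (∂g_{ij}/∂x_k) dx_k ∧ dx_i ∧ dx_j.
Expand each term, using dx_k ∧ dx_i ∧ dx_j = sgn(permutation) dx_{(a)} ∧ dx_{(b)} ∧ dx_{(c)} with (a < b < c) sorted:
  d(z*(3*y - 2*z)) includes (∂/∂y)(z*(3*y - 2*z)) dy = (3*z) dy, which multiplied by dx ∧ dw gives (-3*z) dx ∧ dy ∧ dw
  d(z*(3*y - 2*z)) includes (∂/∂z)(z*(3*y - 2*z)) dz = (3*y - 4*z) dz, which multiplied by dx ∧ dw gives (-3*y + 4*z) dx ∧ dz ∧ dw
Collecting like 3-forms: d(omega) = (-3*z) dx ∧ dy ∧ dw + (-3*y + 4*z) dx ∧ dz ∧ dw.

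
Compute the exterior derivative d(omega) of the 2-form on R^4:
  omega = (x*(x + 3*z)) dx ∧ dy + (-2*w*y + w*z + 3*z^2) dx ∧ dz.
d(omega) = (2*w + 3*x) dx ∧ dy ∧ dz + (-2*y + z) dx ∧ dz ∧ dw

For a 2-form omega = sum_{i<j} g_{ij} dx_i ∧ dx_j, the exterior derivative is
  d(omega) = sum_{i<j} d(g_{ij}) ∧ dx_i ∧ dx_j = sum_{i<j, k} (∂g_{ij}/∂x_k) dx_k ∧ dx_i ∧ dx_j.
Expand each term, using dx_k ∧ dx_i ∧ dx_j = sgn(permutation) dx_{(a)} ∧ dx_{(b)} ∧ dx_{(c)} with (a < b < c) sorted:
  d(x*(x + 3*z)) includes (∂/∂z)(x*(x + 3*z)) dz = (3*x) dz, which multiplied by dx ∧ dy gives (3*x) dx ∧ dy ∧ dz
  d(-2*w*y + w*z + 3*z^2) includes (∂/∂y)(-2*w*y + w*z + 3*z^2) dy = (-2*w) dy, which multiplied by dx ∧ dz gives (2*w) dx ∧ dy ∧ dz
  d(-2*w*y + w*z + 3*z^2) includes (∂/∂w)(-2*w*y + w*z + 3*z^2) dw = (-2*y + z) dw, which multiplied by dx ∧ dz gives (-2*y + z) dx ∧ dz ∧ dw
Collecting like 3-forms: d(omega) = (2*w + 3*x) dx ∧ dy ∧ dz + (-2*y + z) dx ∧ dz ∧ dw.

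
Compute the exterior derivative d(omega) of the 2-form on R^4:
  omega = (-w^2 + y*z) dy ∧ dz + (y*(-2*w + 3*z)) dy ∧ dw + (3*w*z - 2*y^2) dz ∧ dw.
d(omega) = (-2*w - 7*y) dy ∧ dz ∧ dw

For a 2-form omega = sum_{i<j} g_{ij} dx_i ∧ dx_j, the exterior derivative is
  d(omega) = sum_{i<j} d(g_{ij}) ∧ dx_i ∧ dx_j = sum_{i<j, k} (∂g_{ij}/∂x_k) dx_k ∧ dx_i ∧ dx_j.
Expand each term, using dx_k ∧ dx_i ∧ dx_j = sgn(permutation) dx_{(a)} ∧ dx_{(b)} ∧ dx_{(c)} with (a < b < c) sorted:
  d(-w^2 + y*z) includes (∂/∂w)(-w^2 + y*z) dw = (-2*w) dw, which multiplied by dy ∧ dz gives (-2*w) dy ∧ dz ∧ dw
  d(y*(-2*w + 3*z)) includes (∂/∂z)(y*(-2*w + 3*z)) dz = (3*y) dz, which multiplied by dy ∧ dw gives (-3*y) dy ∧ dz ∧ dw
  d(3*w*z - 2*y^2) includes (∂/∂y)(3*w*z - 2*y^2) dy = (-4*y) dy, which multiplied by dz ∧ dw gives (-4*y) dy ∧ dz ∧ dw
Collecting like 3-forms: d(omega) = (-2*w - 7*y) dy ∧ dz ∧ dw.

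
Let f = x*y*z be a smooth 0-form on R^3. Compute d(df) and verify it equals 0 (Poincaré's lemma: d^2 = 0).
d(df) = 0

Step 1: df = sum_i (∂f/∂x_i) dx_i = (y*z) dx + (x*z) dy + (x*y) dz.
Step 2: Apply d again. Using the 1-form formula, the coefficient of dx ∧ dy in d(df) is ∂^2 f/∂x ∂y - ∂^2 f/∂y ∂x = (z) - (z) = 0 (equality of mixed partials for smooth f).
Similarly for dx ∧ dz and dy ∧ dz — all coefficients vanish. So d(df) = 0.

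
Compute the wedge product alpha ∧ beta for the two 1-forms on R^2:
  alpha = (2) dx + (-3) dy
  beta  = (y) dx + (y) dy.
alpha ∧ beta = (5*y) dx ∧ dy

Distribute the wedge, using dx_i ∧ dx_j = -dx_j ∧ dx_i and dx_i ∧ dx_i = 0. For each pair (i, j) with i < j, the coefficient of dx_i ∧ dx_j in alpha ∧ beta is (alpha_i * beta_j - alpha_j * beta_i). Collecting: alpha ∧ beta = (5*y) dx ∧ dy.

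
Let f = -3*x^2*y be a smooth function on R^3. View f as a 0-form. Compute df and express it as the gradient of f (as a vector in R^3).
df = (-6*x*y) dx + (-3*x^2) dy + (0) dz; grad f = (-6*x*y, -3*x^2, 0)

For a 0-form f, d f = (∂f/∂x) dx + (∂f/∂y) dy + (∂f/∂z) dz. The components of the vector representation are exactly the entries of grad f in Cartesian coordinates:
  ∂f/∂x = -6*x*y
  ∂f/∂y = -3*x^2
  ∂f/∂z = 0.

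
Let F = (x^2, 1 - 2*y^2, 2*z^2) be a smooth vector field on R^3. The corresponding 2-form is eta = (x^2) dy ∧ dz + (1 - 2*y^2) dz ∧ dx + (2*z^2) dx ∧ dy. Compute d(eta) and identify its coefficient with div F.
d(eta) = (2*x - 4*y + 4*z) dx ∧ dy ∧ dz; div F = 2*x - 4*y + 4*z

For a 2-form in R^3 of the form above, applying d gives a 3-form with coefficient ∂P/∂x + ∂Q/∂y + ∂R/∂z:
  ∂P/∂x = 2*x
  ∂Q/∂y = -4*y
  ∂R/∂z = 4*z
Sum = 2*x - 4*y + 4*z, which is exactly div F.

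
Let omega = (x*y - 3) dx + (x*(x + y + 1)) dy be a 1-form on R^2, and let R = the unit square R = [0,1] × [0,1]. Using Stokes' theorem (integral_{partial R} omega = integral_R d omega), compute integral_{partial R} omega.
integral_(partial R) omega = 2

Stokes: integral_partial_R omega = integral_R d omega with d omega = (∂Q/∂x - ∂P/∂y) dx ∧ dy.
  ∂Q/∂x = 2*x + y + 1
  ∂P/∂y = x
  integrand = ∂Q/∂x - ∂P/∂y = x + y + 1.
Integrating over R: integral_0^1 integral_0^1 (x + y + 1) dx dy = 2.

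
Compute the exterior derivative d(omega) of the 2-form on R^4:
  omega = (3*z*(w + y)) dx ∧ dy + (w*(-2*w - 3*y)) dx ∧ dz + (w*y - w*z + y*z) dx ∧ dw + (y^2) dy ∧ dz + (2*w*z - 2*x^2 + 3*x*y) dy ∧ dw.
d(omega) = (6*w + 3*y) dx ∧ dy ∧ dz + (-w - 4*x + 3*y + 2*z) dx ∧ dy ∧ dw + (-3*w - 4*y) dx ∧ dz ∧ dw + (-2*w) dy ∧ dz ∧ dw

For a 2-form omega = sum_{i<j} g_{ij} dx_i ∧ dx_j, the exterior derivative is
  d(omega) = sum_{i<j} d(g_{ij}) ∧ dx_i ∧ dx_j = sum_{i<j, k} (∂g_{ij}/∂x_k) dx_k ∧ dx_i ∧ dx_j.
Expand each term, using dx_k ∧ dx_i ∧ dx_j = sgn(permutation) dx_{(a)} ∧ dx_{(b)} ∧ dx_{(c)} with (a < b < c) sorted:
  d(3*z*(w + y)) includes (∂/∂z)(3*z*(w + y)) dz = (3*w + 3*y) dz, which multiplied by dx ∧ dy gives (3*w + 3*y) dx ∧ dy ∧ dz
  d(3*z*(w + y)) includes (∂/∂w)(3*z*(w + y)) dw = (3*z) dw, which multiplied by dx ∧ dy gives (3*z) dx ∧ dy ∧ dw
  d(w*(-2*w - 3*y)) includes (∂/∂y)(w*(-2*w - 3*y)) dy = (-3*w) dy, which multiplied by dx ∧ dz gives (3*w) dx ∧ dy ∧ dz
  d(w*(-2*w - 3*y)) includes (∂/∂w)(w*(-2*w - 3*y)) dw = (-4*w - 3*y) dw, which multiplied by dx ∧ dz gives (-4*w - 3*y) dx ∧ dz ∧ dw
  d(w*y - w*z + y*z) includes (∂/∂y)(w*y - w*z + y*z) dy = (w + z) dy, which multiplied by dx ∧ dw gives (-w - z) dx ∧ dy ∧ dw
  d(w*y - w*z + y*z) includes (∂/∂z)(w*y - w*z + y*z) dz = (-w + y) dz, which multiplied by dx ∧ dw gives (w - y) dx ∧ dz ∧ dw
  d(2*w*z - 2*x^2 + 3*x*y) includes (∂/∂x)(2*w*z - 2*x^2 + 3*x*y) dx = (-4*x + 3*y) dx, which multiplied by dy ∧ dw gives (-4*x + 3*y) dx ∧ dy ∧ dw
  d(2*w*z - 2*x^2 + 3*x*y) includes (∂/∂z)(2*w*z - 2*x^2 + 3*x*y) dz = (2*w) dz, which multiplied by dy ∧ dw gives (-2*w) dy ∧ dz ∧ dw
Collecting like 3-forms: d(omega) = (6*w + 3*y) dx ∧ dy ∧ dz + (-w - 4*x + 3*y + 2*z) dx ∧ dy ∧ dw + (-3*w - 4*y) dx ∧ dz ∧ dw + (-2*w) dy ∧ dz ∧ dw.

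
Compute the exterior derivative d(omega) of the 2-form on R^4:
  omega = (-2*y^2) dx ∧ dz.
d(omega) = (4*y) dx ∧ dy ∧ dz

For a 2-form omega = sum_{i<j} g_{ij} dx_i ∧ dx_j, the exterior derivative is
  d(omega) = sum_{i<j} d(g_{ij}) ∧ dx_i ∧ dx_j = sum_{i<j, k} (∂g_{ij}/∂x_k) dx_k ∧ dx_i ∧ dx_j.
Expand each term, using dx_k ∧ dx_i ∧ dx_j = sgn(permutation) dx_{(a)} ∧ dx_{(b)} ∧ dx_{(c)} with (a < b < c) sorted:
  d(-2*y^2) includes (∂/∂y)(-2*y^2) dy = (-4*y) dy, which multiplied by dx ∧ dz gives (4*y) dx ∧ dy ∧ dz
Collecting like 3-forms: d(omega) = (4*y) dx ∧ dy ∧ dz.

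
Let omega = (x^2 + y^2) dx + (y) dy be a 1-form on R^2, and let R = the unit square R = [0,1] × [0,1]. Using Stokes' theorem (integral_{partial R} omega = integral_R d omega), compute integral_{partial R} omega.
integral_(partial R) omega = -1

Stokes: integral_partial_R omega = integral_R d omega with d omega = (∂Q/∂x - ∂P/∂y) dx ∧ dy.
  ∂Q/∂x = 0
  ∂P/∂y = 2*y
  integrand = ∂Q/∂x - ∂P/∂y = -2*y.
Integrating over R: integral_0^1 integral_0^1 (-2*y) dx dy = -1.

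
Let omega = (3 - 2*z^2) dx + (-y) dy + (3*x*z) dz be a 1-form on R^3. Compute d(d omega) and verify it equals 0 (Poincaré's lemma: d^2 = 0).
d(d omega) = 0

Step 1: d omega = sum_{i<j} (∂f_j/∂x_i - ∂f_i/∂x_j) dx_i ∧ dx_j:
  coeff of dx ∧ dy: 0
  coeff of dx ∧ dz: 7*z
  coeff of dy ∧ dz: 0
Step 2: Apply d again to each 2-form coefficient. The only possible 3-form in R^3 is dx ∧ dy ∧ dz, with coefficient
  ∂(coeff of dy∧dz)/∂x - ∂(coeff of dx∧dz)/∂y + ∂(coeff of dx∧dy)/∂z
  = ∂/∂x (0) - ∂/∂y (7*z) + ∂/∂z (0).
Each of these terms simplifies to sums of mixed partials that cancel in pairs. The result is 0 (by equality of mixed partials for smooth functions — Schwarz / Clairaut).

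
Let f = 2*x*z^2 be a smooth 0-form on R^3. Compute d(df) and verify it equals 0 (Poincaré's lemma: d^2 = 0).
d(df) = 0

Step 1: df = sum_i (∂f/∂x_i) dx_i = (2*z^2) dx + (0) dy + (4*x*z) dz.
Step 2: Apply d again. Using the 1-form formula, the coefficient of dx ∧ dy in d(df) is ∂^2 f/∂x ∂y - ∂^2 f/∂y ∂x = (0) - (0) = 0 (equality of mixed partials for smooth f).
Similarly for dx ∧ dz and dy ∧ dz — all coefficients vanish. So d(df) = 0.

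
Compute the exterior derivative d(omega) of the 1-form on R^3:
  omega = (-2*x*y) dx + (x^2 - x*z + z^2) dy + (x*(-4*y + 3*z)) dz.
d(omega) = (4*x - z) dx ∧ dy + (-4*y + 3*z) dx ∧ dz + (-3*x - 2*z) dy ∧ dz

For a 1-form omega = sum_i f_i dx_i, the exterior derivative is
  d(omega) = sum_{i < j} (∂f_j/∂x_i - ∂f_i/∂x_j) dx_i ∧ dx_j.
  coefficient of dx ∧ dy: ∂f_2/∂x - ∂f_1/∂y = ∂(x^2 - x*z + z^2)/∂x - ∂(-2*x*y)/∂y = 4*x - z
  coefficient of dx ∧ dz: ∂f_3/∂x - ∂f_1/∂z = ∂(x*(-4*y + 3*z))/∂x - ∂(-2*x*y)/∂z = -4*y + 3*z
  coefficient of dy ∧ dz: ∂f_3/∂y - ∂f_2/∂z = ∂(x*(-4*y + 3*z))/∂y - ∂(x^2 - x*z + z^2)/∂z = -3*x - 2*z
Assembling: d(omega) = (4*x - z) dx ∧ dy + (-4*y + 3*z) dx ∧ dz + (-3*x - 2*z) dy ∧ dz.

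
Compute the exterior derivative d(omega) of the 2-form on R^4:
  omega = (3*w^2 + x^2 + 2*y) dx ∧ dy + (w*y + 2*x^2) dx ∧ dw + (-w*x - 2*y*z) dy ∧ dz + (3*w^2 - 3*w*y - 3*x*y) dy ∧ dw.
d(omega) = (5*w - 3*y) dx ∧ dy ∧ dw + (-w) dx ∧ dy ∧ dz + (-x) dy ∧ dz ∧ dw

For a 2-form omega = sum_{i<j} g_{ij} dx_i ∧ dx_j, the exterior derivative is
  d(omega) = sum_{i<j} d(g_{ij}) ∧ dx_i ∧ dx_j = sum_{i<j, k} (∂g_{ij}/∂x_k) dx_k ∧ dx_i ∧ dx_j.
Expand each term, using dx_k ∧ dx_i ∧ dx_j = sgn(permutation) dx_{(a)} ∧ dx_{(b)} ∧ dx_{(c)} with (a < b < c) sorted:
  d(3*w^2 + x^2 + 2*y) includes (∂/∂w)(3*w^2 + x^2 + 2*y) dw = (6*w) dw, which multiplied by dx ∧ dy gives (6*w) dx ∧ dy ∧ dw
  d(w*y + 2*x^2) includes (∂/∂y)(w*y + 2*x^2) dy = (w) dy, which multiplied by dx ∧ dw gives (-w) dx ∧ dy ∧ dw
  d(-w*x - 2*y*z) includes (∂/∂x)(-w*x - 2*y*z) dx = (-w) dx, which multiplied by dy ∧ dz gives (-w) dx ∧ dy ∧ dz
  d(-w*x - 2*y*z) includes (∂/∂w)(-w*x - 2*y*z) dw = (-x) dw, which multiplied by dy ∧ dz gives (-x) dy ∧ dz ∧ dw
  d(3*w^2 - 3*w*y - 3*x*y) includes (∂/∂x)(3*w^2 - 3*w*y - 3*x*y) dx = (-3*y) dx, which multiplied by dy ∧ dw gives (-3*y) dx ∧ dy ∧ dw
Collecting like 3-forms: d(omega) = (5*w - 3*y) dx ∧ dy ∧ dw + (-w) dx ∧ dy ∧ dz + (-x) dy ∧ dz ∧ dw.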